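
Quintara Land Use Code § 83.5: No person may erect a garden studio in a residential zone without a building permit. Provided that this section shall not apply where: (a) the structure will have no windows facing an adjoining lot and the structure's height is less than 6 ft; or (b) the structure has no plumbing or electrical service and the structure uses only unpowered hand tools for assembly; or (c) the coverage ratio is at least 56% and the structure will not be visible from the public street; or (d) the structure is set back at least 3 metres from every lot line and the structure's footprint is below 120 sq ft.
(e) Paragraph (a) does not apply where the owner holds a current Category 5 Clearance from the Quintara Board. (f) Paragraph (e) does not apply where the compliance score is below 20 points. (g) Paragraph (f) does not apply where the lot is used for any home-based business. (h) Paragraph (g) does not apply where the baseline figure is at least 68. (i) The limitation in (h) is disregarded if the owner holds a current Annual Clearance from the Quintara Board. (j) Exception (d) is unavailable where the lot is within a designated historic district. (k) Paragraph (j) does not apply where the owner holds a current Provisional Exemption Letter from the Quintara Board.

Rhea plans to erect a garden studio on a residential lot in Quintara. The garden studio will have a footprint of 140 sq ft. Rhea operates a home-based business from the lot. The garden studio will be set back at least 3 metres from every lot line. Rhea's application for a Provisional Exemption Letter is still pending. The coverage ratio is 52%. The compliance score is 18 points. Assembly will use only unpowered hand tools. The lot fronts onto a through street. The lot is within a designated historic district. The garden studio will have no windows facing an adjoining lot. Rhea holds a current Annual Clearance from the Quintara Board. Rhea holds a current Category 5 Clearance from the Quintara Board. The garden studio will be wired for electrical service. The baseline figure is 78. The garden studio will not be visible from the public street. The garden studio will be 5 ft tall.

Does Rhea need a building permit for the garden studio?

Yes — Rhea must obtain a building permit.

All of (a)'s requirements are met (no windows face an adjoining lot; the structure's height is 5 ft, less than the 6 ft limit). But applying paragraphs (e)–(i): (e) operates — a current Category 5 Clearance is held. (f) would limit (e) — the compliance score is 18 points, below the 20 points limit — but (g) sets (f) aside: (g) operates against (f): a home-based business operates on the lot. (h) operates (the baseline figure is 78, meeting the 68 threshold), but is set aside by (i): (i) operates against (h): a current Annual Clearance is held. Exception (a) does not apply.
Exception (b) fails — electrical service is planned.
Exception (c) requires that the coverage ratio is at least 56%; but the coverage ratio is 52%, short of 56%, so (c) is unavailable.
Exception (d) requires that the structure's footprint is below 120 sq ft; but the structure's footprint is 140 sq ft, not below 120 sq ft, so (d) is unavailable.
None of the exceptions is available; § 83.5 applies in full.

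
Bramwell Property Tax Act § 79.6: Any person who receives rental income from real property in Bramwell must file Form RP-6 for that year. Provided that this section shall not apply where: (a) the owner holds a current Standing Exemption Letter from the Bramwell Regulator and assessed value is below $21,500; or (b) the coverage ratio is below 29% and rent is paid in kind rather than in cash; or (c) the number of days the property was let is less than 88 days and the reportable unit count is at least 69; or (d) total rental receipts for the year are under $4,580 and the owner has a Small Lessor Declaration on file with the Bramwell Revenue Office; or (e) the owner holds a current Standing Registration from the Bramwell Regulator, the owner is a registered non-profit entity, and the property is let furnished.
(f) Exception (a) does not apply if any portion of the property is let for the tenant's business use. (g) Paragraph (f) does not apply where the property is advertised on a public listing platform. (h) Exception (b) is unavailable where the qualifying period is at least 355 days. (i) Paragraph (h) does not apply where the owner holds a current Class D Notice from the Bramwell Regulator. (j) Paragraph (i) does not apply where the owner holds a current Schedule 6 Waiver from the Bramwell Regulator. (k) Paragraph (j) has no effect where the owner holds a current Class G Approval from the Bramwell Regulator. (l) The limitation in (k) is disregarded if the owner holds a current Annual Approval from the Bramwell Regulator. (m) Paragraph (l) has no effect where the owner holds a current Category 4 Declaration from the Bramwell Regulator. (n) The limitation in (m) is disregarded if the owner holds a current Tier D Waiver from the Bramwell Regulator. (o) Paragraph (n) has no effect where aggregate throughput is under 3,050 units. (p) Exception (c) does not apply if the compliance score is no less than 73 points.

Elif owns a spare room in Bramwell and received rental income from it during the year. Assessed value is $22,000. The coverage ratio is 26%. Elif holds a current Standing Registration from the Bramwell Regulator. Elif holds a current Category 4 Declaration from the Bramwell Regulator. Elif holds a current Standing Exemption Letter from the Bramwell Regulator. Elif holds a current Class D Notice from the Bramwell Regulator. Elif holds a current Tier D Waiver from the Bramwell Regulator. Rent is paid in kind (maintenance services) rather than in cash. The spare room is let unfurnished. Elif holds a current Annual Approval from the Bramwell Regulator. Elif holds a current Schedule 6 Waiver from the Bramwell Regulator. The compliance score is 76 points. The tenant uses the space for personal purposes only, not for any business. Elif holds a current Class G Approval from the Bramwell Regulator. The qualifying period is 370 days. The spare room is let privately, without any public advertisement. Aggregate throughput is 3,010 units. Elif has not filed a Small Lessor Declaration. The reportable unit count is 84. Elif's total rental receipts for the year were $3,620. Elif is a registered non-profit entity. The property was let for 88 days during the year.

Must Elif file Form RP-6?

Exception (a) requires that assessed value is below $21,500; but assessed value is $22,000, not below $21,500, so (a) is unavailable.
All of (b)'s requirements are met (the coverage ratio is 26%, below the 29% limit; rent is paid in kind). Considering the limiting provisions: (h) would limit (b) — the qualifying period is 370 days, meeting the 355 days threshold — but (i) sets (h) aside: (i) operates against (h): a current Class D Notice is held. (j) operates (a current Schedule 6 Waiver is held), but is displaced by (k): (k) applies — a current Class G Approval is held. (l) would limit (k) — a current Annual Approval is held — but (m) sets (l) aside: (m) applies — a current Category 4 Declaration is held. (n) would limit (m) — a current Tier D Waiver is held — but (o) sets (n) aside: (o) operates against (n): aggregate throughput is 3,010 units, under the 3,050 units limit. (b) remains available.
Exception (c) requires that the number of days the property was let is less than 88 days; but the number of days the property was let is 88 days, not less than 88 days, so (c) is unavailable.
Exception (d) does not apply: no Small Lessor Declaration is on file.
Exception (e) requires that the property is let furnished; but the property is let unfurnished, so (e) is unavailable.

No — exception (b) applies; Elif is not required to file Form RP-6.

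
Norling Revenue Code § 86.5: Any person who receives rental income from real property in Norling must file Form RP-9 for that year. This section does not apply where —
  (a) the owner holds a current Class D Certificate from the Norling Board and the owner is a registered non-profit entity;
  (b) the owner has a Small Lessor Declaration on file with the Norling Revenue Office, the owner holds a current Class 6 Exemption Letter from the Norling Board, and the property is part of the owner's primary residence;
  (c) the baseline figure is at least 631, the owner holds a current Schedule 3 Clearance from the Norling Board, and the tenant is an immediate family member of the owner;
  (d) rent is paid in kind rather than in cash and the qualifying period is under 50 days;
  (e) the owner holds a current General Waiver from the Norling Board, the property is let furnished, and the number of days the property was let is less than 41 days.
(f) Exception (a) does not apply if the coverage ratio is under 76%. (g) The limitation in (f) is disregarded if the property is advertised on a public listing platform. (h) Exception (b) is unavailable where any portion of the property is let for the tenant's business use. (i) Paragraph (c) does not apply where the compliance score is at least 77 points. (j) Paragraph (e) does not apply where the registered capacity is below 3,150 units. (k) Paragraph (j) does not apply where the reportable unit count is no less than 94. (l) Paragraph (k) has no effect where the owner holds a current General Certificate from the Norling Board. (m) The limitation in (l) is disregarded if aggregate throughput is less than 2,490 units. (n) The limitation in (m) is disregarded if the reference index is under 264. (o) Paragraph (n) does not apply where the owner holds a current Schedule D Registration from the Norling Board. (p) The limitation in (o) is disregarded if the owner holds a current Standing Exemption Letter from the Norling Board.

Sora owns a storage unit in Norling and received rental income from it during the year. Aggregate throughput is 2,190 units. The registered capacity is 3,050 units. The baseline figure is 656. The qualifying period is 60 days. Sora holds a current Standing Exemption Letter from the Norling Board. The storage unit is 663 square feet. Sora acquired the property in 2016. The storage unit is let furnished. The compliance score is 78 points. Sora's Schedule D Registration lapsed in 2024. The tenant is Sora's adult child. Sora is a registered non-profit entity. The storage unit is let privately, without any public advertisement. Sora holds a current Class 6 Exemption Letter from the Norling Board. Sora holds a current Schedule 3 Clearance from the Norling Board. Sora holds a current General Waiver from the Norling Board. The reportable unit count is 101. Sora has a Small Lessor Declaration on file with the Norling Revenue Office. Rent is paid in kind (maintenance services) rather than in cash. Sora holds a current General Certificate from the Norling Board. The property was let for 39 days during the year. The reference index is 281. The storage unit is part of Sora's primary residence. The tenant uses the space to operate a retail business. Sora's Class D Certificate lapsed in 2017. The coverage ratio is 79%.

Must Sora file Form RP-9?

No — exception (e) applies; Sora is not required to file Form RP-9.

Exception (a) fails — no current Class D Certificate is held.
Exception (b): a Small Lessor Declaration is on file; a current Class 6 Exemption Letter is held; the storage unit is part of the primary residence — every condition holds. However, paragraph (h) must be considered: (h) operates against (b): the space is let for business use. So (b) is unavailable.
Exception (c)'s conditions are all satisfied: the baseline figure is 656, meeting the 631 threshold; a current Schedule 3 Clearance is held; the tenant is an immediate family member. Turning to paragraph (i): (i) operates against (c): the compliance score is 78 points, meeting the 77 points threshold. Exception (c) does not apply.
Exception (d) requires that the qualifying period is under 50 days; but the qualifying period is 60 days, not under 50 days, so (d) is unavailable.
Exception (e)'s conditions are all satisfied: a current General Waiver is held; the property is let furnished; the number of days the property was let is 39 days, less than the 41 days limit. Considering the limiting provisions: (j) applies (the registered capacity is 3,050 units, below the 3,150 units limit), but is set aside by (k): (k) operates against (j): the reportable unit count is 101, meeting the 94 threshold. (l) would limit (k) — a current General Certificate is held — but (m) sets (l) aside: (m) operates against (l): aggregate throughput is 2,190 units, less than the 2,490 units limit. (n), which would lift (m), is inapplicable — the reference index is 281, not under 264. (e) remains available.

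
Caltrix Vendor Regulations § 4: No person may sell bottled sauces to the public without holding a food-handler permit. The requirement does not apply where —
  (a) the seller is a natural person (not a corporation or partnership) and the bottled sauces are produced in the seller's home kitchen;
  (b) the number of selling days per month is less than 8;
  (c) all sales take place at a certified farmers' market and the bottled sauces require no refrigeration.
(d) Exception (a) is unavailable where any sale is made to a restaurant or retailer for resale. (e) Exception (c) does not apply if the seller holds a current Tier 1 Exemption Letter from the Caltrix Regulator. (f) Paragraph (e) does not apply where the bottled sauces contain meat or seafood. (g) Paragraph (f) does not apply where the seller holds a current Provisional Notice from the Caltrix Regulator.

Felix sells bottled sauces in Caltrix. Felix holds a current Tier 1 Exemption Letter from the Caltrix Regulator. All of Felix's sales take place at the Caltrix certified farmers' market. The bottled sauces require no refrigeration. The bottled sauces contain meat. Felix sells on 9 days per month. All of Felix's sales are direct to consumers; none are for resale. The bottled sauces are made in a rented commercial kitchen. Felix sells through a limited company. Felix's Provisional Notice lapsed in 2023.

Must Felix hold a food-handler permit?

Exception (a) does not apply: the seller operates through a limited company.
Exception (b) does not apply: the number of selling days per month is 9, not less than 8.
Exception (c): all sales are at a certified farmers' market; the bottled sauces are shelf-stable — every condition holds. Under paragraphs (e)–(g): (e) operates (a current Tier 1 Exemption Letter is held), but is overridden by (f): (f) is engaged — the bottled sauces contain meat. (g), which would lift (f), is not engaged — there is no Provisional Notice in force. Exception (c) stands.

No — exception (c) applies; Felix is not required to hold a food-handler permit.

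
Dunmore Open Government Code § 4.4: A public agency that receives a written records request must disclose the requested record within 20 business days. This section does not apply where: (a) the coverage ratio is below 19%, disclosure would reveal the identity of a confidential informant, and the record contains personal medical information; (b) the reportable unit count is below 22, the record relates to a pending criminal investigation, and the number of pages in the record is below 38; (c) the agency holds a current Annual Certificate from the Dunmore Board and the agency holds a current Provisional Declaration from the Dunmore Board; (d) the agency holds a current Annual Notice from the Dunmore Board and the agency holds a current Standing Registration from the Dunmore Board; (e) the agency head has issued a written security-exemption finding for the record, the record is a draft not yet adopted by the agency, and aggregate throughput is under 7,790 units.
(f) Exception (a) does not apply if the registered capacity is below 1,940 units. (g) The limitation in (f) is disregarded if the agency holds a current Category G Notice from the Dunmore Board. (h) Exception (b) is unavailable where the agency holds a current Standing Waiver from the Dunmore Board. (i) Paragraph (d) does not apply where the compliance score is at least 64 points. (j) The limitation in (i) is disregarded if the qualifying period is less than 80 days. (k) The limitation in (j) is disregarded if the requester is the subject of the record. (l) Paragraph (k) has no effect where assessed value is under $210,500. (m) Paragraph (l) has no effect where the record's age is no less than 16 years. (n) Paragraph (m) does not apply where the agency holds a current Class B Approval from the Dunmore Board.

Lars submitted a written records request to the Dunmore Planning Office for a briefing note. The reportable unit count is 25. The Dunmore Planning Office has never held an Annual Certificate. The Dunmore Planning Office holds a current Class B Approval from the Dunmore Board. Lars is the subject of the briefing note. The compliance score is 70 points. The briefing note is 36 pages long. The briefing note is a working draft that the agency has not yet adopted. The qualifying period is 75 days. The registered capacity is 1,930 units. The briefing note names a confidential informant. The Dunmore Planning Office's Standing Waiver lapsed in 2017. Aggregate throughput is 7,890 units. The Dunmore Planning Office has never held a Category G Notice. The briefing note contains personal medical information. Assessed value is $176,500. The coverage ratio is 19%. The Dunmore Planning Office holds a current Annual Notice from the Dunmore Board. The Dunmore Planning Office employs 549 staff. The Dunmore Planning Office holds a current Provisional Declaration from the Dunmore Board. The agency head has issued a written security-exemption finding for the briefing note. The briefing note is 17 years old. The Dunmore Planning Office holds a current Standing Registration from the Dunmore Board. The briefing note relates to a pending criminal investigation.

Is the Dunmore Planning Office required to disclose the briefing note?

Exception (a) fails — the coverage ratio is 19%, not below 19%.
Exception (b) requires that the reportable unit count is below 22; but the reportable unit count is 25, not below 22, so (b) is unavailable.
Exception (c) does not apply: the Annual Certificate is not current.
Exception (d): a current Annual Notice is held; a current Standing Registration is held — every condition holds. Applying paragraphs (i)–(n): (i) is triggered (the compliance score is 70 points, meeting the 64 points threshold), but is overridden by (j): (j) operates — the qualifying period is 75 days, less than the 80 days limit. (k) would limit (j) — Lars is the subject of the briefing note — but (l) sets (k) aside: (l) applies — assessed value is $176,500, under the $210,500 limit. (m) would limit (l) — the record's age is 17 years, meeting the 16 years threshold — but (n) sets (m) aside: (n) operates against (m): a current Class B Approval is held. Exception (d) stands.
Exception (e) fails — aggregate throughput is 7,890 units, not under 7,790 units.

No — exception (d) applies; the Dunmore Planning Office is not required to disclose the briefing note.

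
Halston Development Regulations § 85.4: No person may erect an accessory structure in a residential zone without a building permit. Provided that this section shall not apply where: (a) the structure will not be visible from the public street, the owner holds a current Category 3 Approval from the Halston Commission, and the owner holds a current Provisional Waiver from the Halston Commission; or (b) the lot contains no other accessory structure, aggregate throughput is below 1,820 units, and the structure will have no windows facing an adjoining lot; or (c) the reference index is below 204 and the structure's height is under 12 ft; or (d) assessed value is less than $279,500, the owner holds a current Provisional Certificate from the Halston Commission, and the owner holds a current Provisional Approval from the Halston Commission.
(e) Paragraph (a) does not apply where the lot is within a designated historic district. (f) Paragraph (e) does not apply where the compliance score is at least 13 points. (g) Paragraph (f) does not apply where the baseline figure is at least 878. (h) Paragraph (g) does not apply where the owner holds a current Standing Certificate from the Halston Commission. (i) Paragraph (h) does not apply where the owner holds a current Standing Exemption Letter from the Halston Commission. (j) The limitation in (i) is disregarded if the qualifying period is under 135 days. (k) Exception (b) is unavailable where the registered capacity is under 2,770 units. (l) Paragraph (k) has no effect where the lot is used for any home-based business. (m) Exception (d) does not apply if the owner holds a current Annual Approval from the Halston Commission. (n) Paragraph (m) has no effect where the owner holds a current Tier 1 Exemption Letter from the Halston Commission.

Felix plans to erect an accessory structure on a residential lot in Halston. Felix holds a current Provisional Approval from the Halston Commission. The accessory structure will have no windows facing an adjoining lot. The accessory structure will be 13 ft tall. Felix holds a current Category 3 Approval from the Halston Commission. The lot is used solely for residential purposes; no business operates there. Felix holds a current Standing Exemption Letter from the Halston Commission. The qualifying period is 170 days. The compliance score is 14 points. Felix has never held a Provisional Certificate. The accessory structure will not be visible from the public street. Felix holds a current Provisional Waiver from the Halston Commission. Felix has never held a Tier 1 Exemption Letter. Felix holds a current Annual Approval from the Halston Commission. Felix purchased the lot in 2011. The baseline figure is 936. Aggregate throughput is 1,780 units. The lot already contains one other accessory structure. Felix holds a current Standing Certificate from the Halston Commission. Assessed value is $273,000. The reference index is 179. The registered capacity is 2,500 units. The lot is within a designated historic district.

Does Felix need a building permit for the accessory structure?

Exception (a)'s conditions are all satisfied: the structure will not be visible from the street; a current Category 3 Approval is held; a current Provisional Waiver is held. But: (e) applies — the lot is in a historic district. (f) operates (the compliance score is 14 points, meeting the 13 points threshold), but is set aside by (g): (g) operates against (f): the baseline figure is 936, meeting the 878 threshold. (h) is engaged (a current Standing Certificate is held), but is overridden by (i): (i) is triggered — a current Standing Exemption Letter is held. (j) is not triggered (the qualifying period is 170 days, not under 135 days), so (i) stands. Exception (a) does not apply.
Exception (b) does not apply: the lot already has another accessory structure.
Exception (c) fails — the structure's height is 13 ft, not under 12 ft.
Exception (d) fails — no current Provisional Certificate is held.
No exception applies. The general rule governs.

Yes — Felix must obtain a building permit.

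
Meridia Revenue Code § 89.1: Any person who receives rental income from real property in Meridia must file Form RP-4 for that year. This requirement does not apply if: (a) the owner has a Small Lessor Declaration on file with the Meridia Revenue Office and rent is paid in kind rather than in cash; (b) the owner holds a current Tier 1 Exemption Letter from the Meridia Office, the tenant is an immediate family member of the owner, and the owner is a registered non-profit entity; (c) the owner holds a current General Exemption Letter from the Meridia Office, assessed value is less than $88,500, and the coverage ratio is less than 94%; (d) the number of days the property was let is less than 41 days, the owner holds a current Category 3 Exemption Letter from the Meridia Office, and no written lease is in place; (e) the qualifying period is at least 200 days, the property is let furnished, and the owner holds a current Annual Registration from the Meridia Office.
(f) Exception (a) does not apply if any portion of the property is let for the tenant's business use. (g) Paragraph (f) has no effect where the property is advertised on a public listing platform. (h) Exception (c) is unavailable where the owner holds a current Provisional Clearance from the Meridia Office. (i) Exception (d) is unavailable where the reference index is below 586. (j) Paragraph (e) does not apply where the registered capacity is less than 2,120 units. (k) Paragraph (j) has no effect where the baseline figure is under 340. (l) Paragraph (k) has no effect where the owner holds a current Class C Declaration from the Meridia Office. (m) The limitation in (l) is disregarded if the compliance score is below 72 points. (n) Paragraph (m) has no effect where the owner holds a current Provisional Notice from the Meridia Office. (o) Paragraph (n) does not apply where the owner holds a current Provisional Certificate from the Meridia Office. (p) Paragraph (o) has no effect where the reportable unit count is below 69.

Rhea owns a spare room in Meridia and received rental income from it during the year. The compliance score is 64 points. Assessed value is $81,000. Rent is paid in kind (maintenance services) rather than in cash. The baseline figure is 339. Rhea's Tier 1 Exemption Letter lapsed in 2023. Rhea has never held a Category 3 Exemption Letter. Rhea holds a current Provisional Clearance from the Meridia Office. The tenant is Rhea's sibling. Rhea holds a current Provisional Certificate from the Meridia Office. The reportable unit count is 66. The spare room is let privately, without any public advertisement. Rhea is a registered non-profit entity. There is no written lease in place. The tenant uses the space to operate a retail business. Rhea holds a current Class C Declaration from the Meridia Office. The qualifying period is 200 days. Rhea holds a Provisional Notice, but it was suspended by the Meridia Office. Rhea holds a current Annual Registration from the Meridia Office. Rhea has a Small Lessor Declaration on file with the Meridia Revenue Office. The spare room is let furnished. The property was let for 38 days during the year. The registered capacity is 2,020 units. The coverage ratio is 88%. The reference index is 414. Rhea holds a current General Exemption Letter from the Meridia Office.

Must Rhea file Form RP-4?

No — exception (e) applies; Rhea is not required to file Form RP-4.

Exception (a): a Small Lessor Declaration is on file; rent is paid in kind — every condition holds. Turning to paragraphs (f)–(g): (f) is engaged — the space is let for business use. (g) is not triggered (the property is let privately without advertisement), so (f) stands. (a) is therefore removed.
Exception (b) does not apply: no current Tier 1 Exemption Letter is held.
Exception (c) is satisfied on its face — a current General Exemption Letter is held; assessed value is $81,000, less than the $88,500 limit; the coverage ratio is 88%, less than the 94% limit. However, paragraph (h) must be considered: (h) is engaged — a current Provisional Clearance is held. (c) is therefore removed.
Exception (d) does not apply: the Category 3 Exemption Letter is not current.
Exception (e) is satisfied on its face — the qualifying period is 200 days, meeting the 200 days threshold; the property is let furnished; a current Annual Registration is held. As to paragraphs (j)–(p): (j) applies (the registered capacity is 2,020 units, less than the 2,120 units limit), but is displaced by (k): (k) applies — the baseline figure is 339, under the 340 limit. (l) applies (a current Class C Declaration is held), but is set aside by (m): (m) is engaged — the compliance score is 64 points, below the 72 points limit. (n) is inapplicable (the Provisional Notice is not current), so (m) stands. So (e) applies.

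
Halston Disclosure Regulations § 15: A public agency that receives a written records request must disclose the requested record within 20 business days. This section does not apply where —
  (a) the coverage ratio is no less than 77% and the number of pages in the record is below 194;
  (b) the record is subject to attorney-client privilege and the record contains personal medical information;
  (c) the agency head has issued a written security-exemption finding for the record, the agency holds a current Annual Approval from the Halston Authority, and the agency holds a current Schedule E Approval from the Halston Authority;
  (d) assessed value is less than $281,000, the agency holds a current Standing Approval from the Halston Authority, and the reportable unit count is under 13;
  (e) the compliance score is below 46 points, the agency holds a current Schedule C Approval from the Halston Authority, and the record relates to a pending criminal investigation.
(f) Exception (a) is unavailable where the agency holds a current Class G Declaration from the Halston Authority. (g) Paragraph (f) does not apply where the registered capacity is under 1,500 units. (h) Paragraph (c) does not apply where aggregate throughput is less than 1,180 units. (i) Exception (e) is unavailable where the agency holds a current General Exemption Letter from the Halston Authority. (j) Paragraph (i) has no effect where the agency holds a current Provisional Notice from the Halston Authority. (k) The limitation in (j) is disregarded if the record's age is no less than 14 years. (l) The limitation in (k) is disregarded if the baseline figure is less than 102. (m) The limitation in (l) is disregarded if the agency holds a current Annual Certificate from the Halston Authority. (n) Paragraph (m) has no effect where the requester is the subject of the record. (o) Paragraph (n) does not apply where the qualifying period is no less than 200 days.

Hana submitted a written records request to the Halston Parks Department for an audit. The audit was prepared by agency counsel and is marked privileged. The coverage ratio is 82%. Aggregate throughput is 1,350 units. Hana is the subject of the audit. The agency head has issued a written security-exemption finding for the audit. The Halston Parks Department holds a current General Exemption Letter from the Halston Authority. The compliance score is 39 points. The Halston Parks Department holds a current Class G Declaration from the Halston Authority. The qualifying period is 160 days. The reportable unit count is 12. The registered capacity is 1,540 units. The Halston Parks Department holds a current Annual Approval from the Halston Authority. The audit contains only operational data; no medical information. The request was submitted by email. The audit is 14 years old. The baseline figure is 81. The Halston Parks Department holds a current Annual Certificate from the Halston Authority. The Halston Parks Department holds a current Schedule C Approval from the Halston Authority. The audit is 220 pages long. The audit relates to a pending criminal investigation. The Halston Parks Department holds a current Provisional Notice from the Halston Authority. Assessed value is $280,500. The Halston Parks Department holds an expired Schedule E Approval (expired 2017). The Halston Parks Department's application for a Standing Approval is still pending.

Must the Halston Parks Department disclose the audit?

Exception (a) does not apply: the number of pages in the record is 220, not below 194.
Exception (b) requires that the record contains personal medical information; but the audit contains only operational data, so (b) is unavailable.
Exception (c) does not apply: no current Schedule E Approval is held.
Exception (d) fails — there is no Standing Approval in force.
Exception (e): the compliance score is 39 points, below the 46 points limit; a current Schedule C Approval is held; the audit relates to a pending investigation — every condition holds. As to paragraphs (i)–(o): (i) operates (a current General Exemption Letter is held), but is itself disapplied by (j): (j) operates against (i): a current Provisional Notice is held. (k) would limit (j) — the record's age is 14 years, meeting the 14 years threshold — but (l) sets (k) aside: (l) applies — the baseline figure is 81, less than the 102 limit. (m) would limit (l) — a current Annual Certificate is held — but (n) sets (m) aside: (n) applies — Hana is the subject of the audit. (o), which would lift (n), is not engaged — the qualifying period is 160 days, short of 200 days. (e) remains available.

No — exception (e) applies; the Halston Parks Department is not required to disclose the audit.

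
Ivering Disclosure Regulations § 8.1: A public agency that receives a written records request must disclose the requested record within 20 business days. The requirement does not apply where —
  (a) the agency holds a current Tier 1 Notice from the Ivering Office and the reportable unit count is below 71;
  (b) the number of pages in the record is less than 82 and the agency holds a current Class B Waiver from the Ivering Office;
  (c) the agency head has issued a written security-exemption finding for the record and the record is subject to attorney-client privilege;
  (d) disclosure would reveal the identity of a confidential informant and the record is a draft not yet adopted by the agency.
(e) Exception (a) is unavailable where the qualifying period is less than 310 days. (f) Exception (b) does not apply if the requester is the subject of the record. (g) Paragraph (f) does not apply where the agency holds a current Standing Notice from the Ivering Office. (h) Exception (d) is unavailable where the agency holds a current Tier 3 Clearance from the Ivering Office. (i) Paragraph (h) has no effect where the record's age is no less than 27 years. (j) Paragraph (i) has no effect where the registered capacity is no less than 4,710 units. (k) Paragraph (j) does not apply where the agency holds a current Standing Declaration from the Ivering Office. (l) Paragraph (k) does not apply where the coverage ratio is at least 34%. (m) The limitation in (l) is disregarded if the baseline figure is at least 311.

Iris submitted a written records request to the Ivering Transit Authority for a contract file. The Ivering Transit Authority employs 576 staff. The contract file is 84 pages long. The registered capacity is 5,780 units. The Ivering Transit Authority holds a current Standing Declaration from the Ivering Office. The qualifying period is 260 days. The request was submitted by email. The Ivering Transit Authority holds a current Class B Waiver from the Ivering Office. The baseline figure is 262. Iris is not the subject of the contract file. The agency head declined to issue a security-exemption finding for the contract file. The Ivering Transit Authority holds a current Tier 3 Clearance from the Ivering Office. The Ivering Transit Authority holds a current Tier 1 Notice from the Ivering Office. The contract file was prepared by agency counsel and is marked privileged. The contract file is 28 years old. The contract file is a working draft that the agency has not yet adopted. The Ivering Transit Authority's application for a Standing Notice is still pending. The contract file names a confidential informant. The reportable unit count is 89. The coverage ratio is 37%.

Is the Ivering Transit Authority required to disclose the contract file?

Yes — the Ivering Transit Authority must disclose the contract file.

Exception (a) requires that the reportable unit count is below 71; but the reportable unit count is 89, not below 71, so (a) is unavailable.
Exception (b) fails — the number of pages in the record is 84, not less than 82.
Exception (c) does not apply: the agency head declined to issue a security-exemption finding.
Exception (d): the contract file names a confidential informant; the contract file is an unadopted draft — every condition holds. But: (h) operates against (d): a current Tier 3 Clearance is held. (i) would limit (h) — the record's age is 28 years, meeting the 27 years threshold — but (j) sets (i) aside: (j) operates — the registered capacity is 5,780 units, meeting the 4,710 units threshold. (k) applies (a current Standing Declaration is held), but is set aside by (l): (l) operates against (k): the coverage ratio is 37%, meeting the 34% threshold. (m), which would lift (l), is not engaged — the baseline figure is 262, short of 311. So (d) is unavailable.
None of the exceptions is available; § 8.1 applies in full.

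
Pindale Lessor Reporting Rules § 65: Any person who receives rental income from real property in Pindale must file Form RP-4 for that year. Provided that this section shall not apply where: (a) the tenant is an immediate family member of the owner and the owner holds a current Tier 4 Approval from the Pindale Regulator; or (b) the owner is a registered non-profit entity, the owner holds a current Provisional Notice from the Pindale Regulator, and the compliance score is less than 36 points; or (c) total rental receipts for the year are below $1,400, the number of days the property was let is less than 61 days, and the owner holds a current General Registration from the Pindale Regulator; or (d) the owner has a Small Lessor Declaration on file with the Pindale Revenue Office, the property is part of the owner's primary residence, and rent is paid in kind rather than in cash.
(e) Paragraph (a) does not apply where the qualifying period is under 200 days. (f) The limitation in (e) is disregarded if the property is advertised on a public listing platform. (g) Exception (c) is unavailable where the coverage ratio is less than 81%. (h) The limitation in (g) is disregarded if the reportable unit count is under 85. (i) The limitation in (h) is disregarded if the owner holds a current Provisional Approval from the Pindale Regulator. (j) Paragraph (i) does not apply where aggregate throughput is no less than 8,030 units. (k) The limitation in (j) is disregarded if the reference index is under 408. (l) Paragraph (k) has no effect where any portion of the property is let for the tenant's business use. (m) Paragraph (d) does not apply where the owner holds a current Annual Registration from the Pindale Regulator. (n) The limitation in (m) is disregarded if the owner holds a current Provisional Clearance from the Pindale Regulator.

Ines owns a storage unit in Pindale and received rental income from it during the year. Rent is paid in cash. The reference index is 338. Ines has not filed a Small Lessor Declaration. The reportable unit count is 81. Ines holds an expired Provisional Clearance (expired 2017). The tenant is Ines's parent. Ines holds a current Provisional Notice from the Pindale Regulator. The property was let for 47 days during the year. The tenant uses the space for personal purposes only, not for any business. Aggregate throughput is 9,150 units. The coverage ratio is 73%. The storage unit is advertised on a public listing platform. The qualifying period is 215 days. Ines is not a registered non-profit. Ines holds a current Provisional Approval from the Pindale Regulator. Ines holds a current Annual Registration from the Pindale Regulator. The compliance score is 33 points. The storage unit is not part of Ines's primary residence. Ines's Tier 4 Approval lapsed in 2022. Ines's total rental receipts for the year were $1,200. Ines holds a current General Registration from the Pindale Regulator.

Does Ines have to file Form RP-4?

Yes — Ines must file Form RP-4.

Exception (a) does not apply: no current Tier 4 Approval is held.
Exception (b) does not apply: Ines is not a registered non-profit.
Exception (c) is satisfied on its face — total rental receipts for the year are $1,200, below the $1,400 limit; the number of days the property was let is 47 days, less than the 61 days limit; a current General Registration is held. However, paragraphs (g)–(l) must be considered: (g) operates against (c): the coverage ratio is 73%, less than the 81% limit. (h) would limit (g) — the reportable unit count is 81, under the 85 limit — but (i) sets (h) aside: (i) operates — a current Provisional Approval is held. (j) would limit (i) — aggregate throughput is 9,150 units, meeting the 8,030 units threshold — but (k) sets (j) aside: (k) is triggered — the reference index is 338, under the 408 limit. (l) is inapplicable (the space is used for personal purposes only), so (k) stands. So (c) is unavailable.
Exception (d) requires that the owner has a Small Lessor Declaration on file with the Pindale Revenue Office; but no Small Lessor Declaration is on file, so (d) is unavailable.
Every exception is unavailable, so the rule governs.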